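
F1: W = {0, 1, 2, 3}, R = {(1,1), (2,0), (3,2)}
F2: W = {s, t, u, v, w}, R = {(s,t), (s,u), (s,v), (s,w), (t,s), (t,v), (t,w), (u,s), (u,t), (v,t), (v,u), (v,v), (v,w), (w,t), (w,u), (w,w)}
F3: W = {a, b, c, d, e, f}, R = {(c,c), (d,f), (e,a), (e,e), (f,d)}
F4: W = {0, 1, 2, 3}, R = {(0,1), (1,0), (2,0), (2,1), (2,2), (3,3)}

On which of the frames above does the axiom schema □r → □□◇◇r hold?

F2

Frame correspondent (Sahlqvist): ∀x ∀z (xR²z → ∃w (xRw ∧ zR²w)) — i.e. a generalized confluence (Geach) condition.
F1: fails — 3R²0 but no w with 3Rw and 0R²w.
F2: satisfies the condition.
F3: fails — dR²d but no w with dRw and dR²w.
F4: fails — 0R²0 but no w with 0Rw and 0R²w.
Valid on: F2.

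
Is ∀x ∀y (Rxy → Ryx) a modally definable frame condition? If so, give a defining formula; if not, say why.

Yes — defined by q → □◇q

Yes: it is symmetry, defined by the B schema q → □◇q.
Suppose q→□◇q is valid. Take Rxy and set V(q)={x}. Then q at x, so □◇q at x, so ◇q at y, so some z with Ryz has q; z=x, i.e. Ryx.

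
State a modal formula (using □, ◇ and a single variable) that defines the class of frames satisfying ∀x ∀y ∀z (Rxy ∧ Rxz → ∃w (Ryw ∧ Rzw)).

This is convergence; the standard corresponding axiom is .2: ◇□s → □◇s.

◇□s → □◇s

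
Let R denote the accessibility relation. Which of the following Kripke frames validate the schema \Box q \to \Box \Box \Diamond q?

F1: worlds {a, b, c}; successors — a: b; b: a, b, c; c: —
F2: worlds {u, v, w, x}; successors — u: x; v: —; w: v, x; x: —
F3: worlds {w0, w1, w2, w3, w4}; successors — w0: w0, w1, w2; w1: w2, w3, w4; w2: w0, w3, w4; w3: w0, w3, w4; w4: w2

F2

This is the axiom for a generalized confluence (Geach) condition; its first-order frame correspondent is \forall x \forall z (x R^2 z \to \exists w (xRw \wedge zRw)).
F1: fails — aR²c but no w with aRw and cRw.
F2: condition met.
F3: fails — w2R²w4 but no w with w2Rw and w4Rw.
Valid on: F2.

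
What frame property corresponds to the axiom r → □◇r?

This schema is the B axiom.
Its frame correspondent is symmetry — ∀x ∀y (Rxy → Ryx).

symmetry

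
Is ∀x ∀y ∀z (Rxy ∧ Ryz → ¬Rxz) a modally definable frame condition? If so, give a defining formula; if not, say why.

Not modally definable

If a class were modally definable it would be closed under surjective bounded morphisms (Goldblatt–Thomason).
The 5-cycle (worlds w0,w1,w2,w3,w4 with w0→w1→w2→w3→w4→w0) is intransitive. Mapping every world to a single reflexive point • is a surjective bounded morphism; the reflexive point is not intransitive (R••∧R•• but R••).
Hence intransitivity is not modally definable.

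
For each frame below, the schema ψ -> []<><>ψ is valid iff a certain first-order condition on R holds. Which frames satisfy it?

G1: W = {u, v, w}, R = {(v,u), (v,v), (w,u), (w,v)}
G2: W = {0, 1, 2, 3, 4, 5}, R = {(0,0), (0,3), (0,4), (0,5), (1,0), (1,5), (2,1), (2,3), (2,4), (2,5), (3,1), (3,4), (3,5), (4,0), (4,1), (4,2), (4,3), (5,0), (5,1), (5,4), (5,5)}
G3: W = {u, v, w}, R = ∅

G3

Frame correspondent (Sahlqvist): forall x forall z (xRz -> exists w (x = w & z R^2 w)) — i.e. a generalized confluence (Geach) condition.
G1: fails — vRu but no t with v=t and uR²t.
G2: fails — 2R1 but no w with 2=w and 1R²w.
G3: ✓.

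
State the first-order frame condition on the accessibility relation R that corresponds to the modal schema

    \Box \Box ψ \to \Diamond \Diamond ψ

This is a Sahlqvist (Geach-type) schema ◇^0□^2ψ → □^0◇^2ψ.
Minimal-valuation argument: fix x; take any y with xR^0y and any z with xR^0z. Set V(ψ) to the set of worlds R-reachable from y in exactly 2 steps. Then □^2ψ holds at y, so the antecedent holds at x; validity forces ◇^2ψ at z, giving a w with zR^2w and yR^2w.
First-order correspondent: \forall x \exists w (x R^2 w \wedge x R^2 w).

\forall x \exists w (x R^2 w \wedge x R^2 w)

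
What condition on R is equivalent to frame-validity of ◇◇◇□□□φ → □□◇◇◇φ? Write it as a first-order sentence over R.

∀x ∀y ∀z ((xR³y ∧ xR²z) → ∃w (yR³w ∧ zR³w))

This is a Sahlqvist (Geach-type) schema ◇^3□^3φ → □^2◇^3φ.
Minimal-valuation argument: fix x; take any y with xR^3y and any z with xR^2z. Set V(φ) to the set of worlds R-reachable from y in exactly 3 steps. Then □^3φ holds at y, so the antecedent holds at x; validity forces ◇^3φ at z, giving a w with zR^3w and yR^3w.
First-order correspondent: ∀x ∀y ∀z ((xR³y ∧ xR²z) → ∃w (yR³w ∧ zR³w)).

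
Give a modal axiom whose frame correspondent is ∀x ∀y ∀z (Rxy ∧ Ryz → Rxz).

The condition is transitivity. The 4 schema □p → □□p defines it.
Suppose □p→□□p is valid. Take Rxy, Ryz and set V(p)={w : Rxw}. Then □p at x, so □□p at x, so □p at y, so p at z, i.e. Rxz.

□p → □□p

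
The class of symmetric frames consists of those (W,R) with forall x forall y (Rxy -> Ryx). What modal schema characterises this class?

p → □◇p

A defining formula is p → □◇p (the B axiom).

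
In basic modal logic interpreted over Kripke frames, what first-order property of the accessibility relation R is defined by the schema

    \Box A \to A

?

This schema is the T axiom.
Its frame correspondent is reflexivity — \forall x Rxx.

reflexivity: \forall x Rxx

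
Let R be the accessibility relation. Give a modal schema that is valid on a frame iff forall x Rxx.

□r → r

This is reflexivity; the standard corresponding axiom is T: □r → r.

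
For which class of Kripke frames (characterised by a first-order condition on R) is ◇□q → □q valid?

This is a form of the 5 axiom.
Its frame correspondent is the Euclidean property — ∀x ∀y ∀z (Rxy ∧ Rxz → Ryz).

the Euclidean property: ∀x ∀y ∀z (Rxy ∧ Rxz → Ryz)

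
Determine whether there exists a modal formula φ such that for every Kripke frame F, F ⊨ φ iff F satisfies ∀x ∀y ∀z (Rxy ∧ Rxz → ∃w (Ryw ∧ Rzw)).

The condition is convergence. A defining modal formula is ◇□r → □◇r.
Suppose ◇□r→□◇r is valid. Take Rxy, Rxz and set V(r)={w : Ryw}. Then □r at y so ◇□r at x, so □◇r at x, so ◇r at z, giving w with Rzw and Ryw.

Yes, by ◇□r → □◇r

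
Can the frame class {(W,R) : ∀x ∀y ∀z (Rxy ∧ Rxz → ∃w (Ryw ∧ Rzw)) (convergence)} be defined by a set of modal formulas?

This is a Sahlqvist condition; the .2 axiom ◇□r → □◇r defines it.
Suppose ◇□r→□◇r is valid. Take Rxy, Rxz and set V(r)={w : Ryw}. Then □r at y so ◇□r at x, so □◇r at x, so ◇r at z, giving w with Rzw and Ryw.

Yes — defined by ◇□r → □◇r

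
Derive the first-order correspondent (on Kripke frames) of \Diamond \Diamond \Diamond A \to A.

\forall x \forall y (x R^3 y \to \exists w (y = w \wedge x = w))

This is a Sahlqvist (Geach-type) schema ◇^3□^0A → □^0◇^0A.
Minimal-valuation argument: fix x; take any y with xR^3y and any z with xR^0z. Set V(A) to the set of worlds R-reachable from y in exactly 0 steps. Then □^0A holds at y, so the antecedent holds at x; validity forces ◇^0A at z, giving a w with zR^0w and yR^0w.
First-order correspondent: \forall x \forall y (x R^3 y \to \exists w (y = w \wedge x = w)).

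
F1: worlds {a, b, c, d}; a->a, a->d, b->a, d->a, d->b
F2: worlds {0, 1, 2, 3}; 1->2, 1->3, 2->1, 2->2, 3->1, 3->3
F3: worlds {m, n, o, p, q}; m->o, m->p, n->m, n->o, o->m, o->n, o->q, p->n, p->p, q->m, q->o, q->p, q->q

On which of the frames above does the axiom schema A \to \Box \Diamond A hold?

F2

This is the axiom for symmetry; its first-order frame correspondent is \forall x \forall y (Rxy \to Ryx).
F1: fails — Rba but not Rab.
F2: holds.
F3: fails — Rpn but not Rnp.
Valid on: F2.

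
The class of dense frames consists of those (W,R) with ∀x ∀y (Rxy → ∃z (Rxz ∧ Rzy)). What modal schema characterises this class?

The condition is density. The C4 schema □□ψ → □ψ defines it.
Suppose □□ψ→□ψ is valid. Take Rxy and set V(ψ)={w : xR²w}. Then □□ψ at x, so □ψ at x, so ψ at y, i.e. ∃z(Rxz∧Rzy).

□□ψ → □ψ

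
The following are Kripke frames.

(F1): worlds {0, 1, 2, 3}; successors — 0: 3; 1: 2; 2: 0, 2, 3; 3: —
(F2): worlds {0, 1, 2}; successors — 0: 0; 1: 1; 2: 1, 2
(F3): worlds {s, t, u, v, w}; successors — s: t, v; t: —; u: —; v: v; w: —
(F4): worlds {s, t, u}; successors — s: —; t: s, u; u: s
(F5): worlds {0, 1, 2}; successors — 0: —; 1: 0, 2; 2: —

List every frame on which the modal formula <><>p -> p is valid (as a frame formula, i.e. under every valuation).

(F5)

This is the axiom for a generalized confluence (Geach) condition; its first-order frame correspondent is forall x forall y (x R^2 y -> exists w (y = w & x = w)).
(F1): fails — 1R²0 but 0 ≠ 1.
(F2): fails — 2R²1 but 1 ≠ 2.
(F3): fails — sR²v but v ≠ s.
(F4): fails — tR²s but s ≠ t.
(F5): condition met.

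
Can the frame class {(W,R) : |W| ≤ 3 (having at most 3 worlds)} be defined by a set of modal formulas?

If a class were modally definable it would be closed under disjoint unions (Goldblatt–Thomason).
Any modal formula valid on each of 4 disjoint one-world frames is valid on their disjoint union (validity is preserved under disjoint unions). Each one-world frame has |W|=1≤3, but the union has |W|=4.
So the class is not modally definable.

Not modally definable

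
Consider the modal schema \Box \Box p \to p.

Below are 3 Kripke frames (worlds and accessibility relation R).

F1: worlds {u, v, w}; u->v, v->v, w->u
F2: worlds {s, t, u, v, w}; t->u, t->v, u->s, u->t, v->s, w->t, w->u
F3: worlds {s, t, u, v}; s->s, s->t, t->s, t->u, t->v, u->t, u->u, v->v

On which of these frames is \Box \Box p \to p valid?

The schema corresponds to a generalized confluence (Geach) condition: \forall x \exists w (x R^2 w \wedge x = w).
F1: fails — at u but no t with uR²t and u=t.
F2: fails — at s but no w* with sR²w* and s=w*.
F3: ✓.

F3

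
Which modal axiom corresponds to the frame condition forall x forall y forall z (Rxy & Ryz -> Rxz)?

A defining formula is □p → □□p (the 4 axiom).
Suppose □p→□□p is valid. Take Rxy, Ryz and set V(p)={w : Rxw}. Then □p at x, so □□p at x, so □p at y, so p at z, i.e. Rxz.

□p → □□p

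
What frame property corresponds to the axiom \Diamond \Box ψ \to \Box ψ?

Equivalently (dual form): ◇ψ → □◇ψ.
Suppose ◇ψ→□◇ψ is valid. Take Rxy, Rxz and set V(ψ)={y}. Then ◇ψ at x, so □◇ψ at x, so ◇ψ at z, so some w with Rzw has ψ; w=y, i.e. Rzy. By symmetry of the argument, Ryz.

the Euclidean property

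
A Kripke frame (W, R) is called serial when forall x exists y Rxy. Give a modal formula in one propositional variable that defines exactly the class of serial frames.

□q → ◇q

This is seriality; the standard corresponding axiom is D: □q → ◇q.
Suppose □q→◇q is valid. At any x set V(q)=W. Then □q at x, so ◇q at x, so x has a successor.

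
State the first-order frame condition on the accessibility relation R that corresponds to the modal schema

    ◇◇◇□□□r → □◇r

∀x ∀y ∀z ((xR³y ∧ xRz) → ∃w (yR³w ∧ zRw))

This is a Sahlqvist (Geach-type) schema ◇^3□^3r → □^1◇^1r.
First-order correspondent: ∀x ∀y ∀z ((xR³y ∧ xRz) → ∃w (yR³w ∧ zRw)).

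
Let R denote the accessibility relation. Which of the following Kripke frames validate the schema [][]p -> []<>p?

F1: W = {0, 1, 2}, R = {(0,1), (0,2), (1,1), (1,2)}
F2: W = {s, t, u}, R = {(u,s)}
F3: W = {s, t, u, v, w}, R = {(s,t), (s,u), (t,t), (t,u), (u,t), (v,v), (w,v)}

Frame correspondent (Sahlqvist): forall x forall z (xRz -> exists w (x R^2 w & zRw)) — i.e. a generalized confluence (Geach) condition.
F1: fails — 0R2 but no w with 0R²w and 2Rw.
F2: fails — uRs but no w with uR²w and sRw.
F3: ✓.
Valid on: F3.

F3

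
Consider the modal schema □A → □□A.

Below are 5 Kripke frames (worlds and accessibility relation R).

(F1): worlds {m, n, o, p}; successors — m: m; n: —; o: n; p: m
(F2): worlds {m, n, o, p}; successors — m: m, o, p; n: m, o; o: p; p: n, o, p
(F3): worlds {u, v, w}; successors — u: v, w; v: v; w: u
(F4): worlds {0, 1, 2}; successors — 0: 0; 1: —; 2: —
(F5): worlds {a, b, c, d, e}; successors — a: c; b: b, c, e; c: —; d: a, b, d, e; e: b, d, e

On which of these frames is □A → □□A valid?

The schema corresponds to transitivity: ∀x ∀y ∀z (Rxy ∧ Ryz → Rxz).
(F1): holds.
(F2): fails — Rop and Rpn but not Ron.
(F3): fails — Rwu and Ruv but not Rwv.
(F4): holds.
(F5): fails — Reb and Rbc but not Rec.

(F1), (F4)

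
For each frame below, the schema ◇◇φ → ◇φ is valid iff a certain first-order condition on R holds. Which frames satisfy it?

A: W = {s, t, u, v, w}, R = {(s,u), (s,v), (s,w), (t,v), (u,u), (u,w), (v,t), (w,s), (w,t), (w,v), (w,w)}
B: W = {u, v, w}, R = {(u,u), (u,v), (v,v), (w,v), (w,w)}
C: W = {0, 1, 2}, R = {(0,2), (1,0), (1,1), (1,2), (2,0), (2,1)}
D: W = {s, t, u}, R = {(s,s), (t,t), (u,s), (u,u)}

B, D

The schema corresponds to a generalized confluence (Geach) condition: ∀x ∀y (xR²y → ∃w (y = w ∧ xRw)).
A: fails — sR²s but no w* with s=w* and sRw*.
B: holds.
C: fails — 0R²0 but no w with 0=w and 0Rw.
D: holds.
Valid on: B, D.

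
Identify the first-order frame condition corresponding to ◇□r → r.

symmetry: ∀x ∀y (Rxy → Ryx)

This is frame-equivalent to r → □◇r (substitute ¬r for r and contrapose).
Suppose r→□◇r is valid. Take Rxy and set V(r)={x}. Then r at x, so □◇r at x, so ◇r at y, so some z with Ryz has r; z=x, i.e. Ryx.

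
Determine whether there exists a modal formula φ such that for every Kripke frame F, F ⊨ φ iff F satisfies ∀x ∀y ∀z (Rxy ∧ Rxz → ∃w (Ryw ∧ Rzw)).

Yes, by ◇□q → □◇q

Yes: it is convergence, defined by the .2 schema ◇□q → □◇q.
Suppose ◇□q→□◇q is valid. Take Rxy, Rxz and set V(q)={w : Ryw}. Then □q at y so ◇□q at x, so □◇q at x, so ◇q at z, giving w with Rzw and Ryw.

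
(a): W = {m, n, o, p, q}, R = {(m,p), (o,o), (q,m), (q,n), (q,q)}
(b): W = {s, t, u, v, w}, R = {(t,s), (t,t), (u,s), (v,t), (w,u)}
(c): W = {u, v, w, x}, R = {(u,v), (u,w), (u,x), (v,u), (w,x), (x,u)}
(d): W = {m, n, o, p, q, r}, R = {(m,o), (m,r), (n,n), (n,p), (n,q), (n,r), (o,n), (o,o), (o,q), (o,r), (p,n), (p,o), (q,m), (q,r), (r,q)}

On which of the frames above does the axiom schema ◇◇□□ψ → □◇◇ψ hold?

The schema corresponds to a generalized confluence (Geach) condition: ∀x ∀y ∀z ((xR²y ∧ xRz) → ∃w (yR²w ∧ zR²w)).
(a): fails — qR²m, qRm but no w with mR²w and mR²w.
(b): fails — tR²s, tRs but no w* with sR²w* and sR²w*.
(c): fails — uR²x, uRw but no t with xR²t and wR²t.
(d): ✓.
Valid on: (d).

(d)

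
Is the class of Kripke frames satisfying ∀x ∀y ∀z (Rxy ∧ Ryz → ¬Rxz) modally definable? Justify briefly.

Not modally definable

Modal frame validity is preserved under surjective bounded morphisms.
The 5-cycle (worlds s,t,u,v,w with s→t→u→v→w→s) is intransitive. Mapping every world to a single reflexive point • is a surjective bounded morphism; the reflexive point is not intransitive (R••∧R•• but R••).
Hence intransitivity is not modally definable.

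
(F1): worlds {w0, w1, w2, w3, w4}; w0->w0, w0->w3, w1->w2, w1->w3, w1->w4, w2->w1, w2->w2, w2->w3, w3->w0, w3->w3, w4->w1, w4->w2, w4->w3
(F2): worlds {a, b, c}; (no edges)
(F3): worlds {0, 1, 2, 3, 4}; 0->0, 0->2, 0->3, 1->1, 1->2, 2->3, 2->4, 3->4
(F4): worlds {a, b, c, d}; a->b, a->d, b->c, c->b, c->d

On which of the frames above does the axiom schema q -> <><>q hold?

The schema corresponds to a generalized confluence (Geach) condition: forall x exists w (x = w & x R^2 w).
(F1): ✓.
(F2): fails — at a but no w with a=w and aR²w.
(F3): fails — at 2 but no w with 2=w and 2R²w.
(F4): fails — at a but no w with a=w and aR²w.

(F1)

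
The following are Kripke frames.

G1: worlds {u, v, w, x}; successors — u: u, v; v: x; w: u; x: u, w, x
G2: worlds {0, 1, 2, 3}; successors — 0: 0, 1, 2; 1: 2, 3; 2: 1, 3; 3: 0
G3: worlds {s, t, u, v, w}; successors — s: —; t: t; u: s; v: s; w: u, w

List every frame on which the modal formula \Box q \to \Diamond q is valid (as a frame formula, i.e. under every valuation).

G1, G2

This is the axiom for seriality; its first-order frame correspondent is \forall x \exists y Rxy.
G1: satisfies the condition.
G2: satisfies the condition.
G3: fails — world s has no successor.
Valid on: G1, G2.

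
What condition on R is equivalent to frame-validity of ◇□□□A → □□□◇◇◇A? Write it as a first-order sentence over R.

This is a Sahlqvist (Geach-type) schema ◇^1□^3A → □^3◇^3A.
Minimal-valuation argument: fix x; take any y with xR^1y and any z with xR^3z. Set V(A) to the set of worlds R-reachable from y in exactly 3 steps. Then □^3A holds at y, so the antecedent holds at x; validity forces ◇^3A at z, giving a w with zR^3w and yR^3w.
First-order correspondent: ∀x ∀y ∀z ((xRy ∧ xR³z) → ∃w (yR³w ∧ zR³w)).

∀x ∀y ∀z ((xRy ∧ xR³z) → ∃w (yR³w ∧ zR³w))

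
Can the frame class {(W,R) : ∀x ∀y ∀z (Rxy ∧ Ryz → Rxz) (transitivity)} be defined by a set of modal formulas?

The condition is transitivity. A defining modal formula is □q → □□q.
Suppose □q→□□q is valid. Take Rxy, Ryz and set V(q)={w : Rxw}. Then □q at x, so □□q at x, so □q at y, so q at z, i.e. Rxz.

Yes — defined by □q → □□q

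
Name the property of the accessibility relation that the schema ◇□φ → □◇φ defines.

This is the .2 axiom.
It corresponds to convergence: ∀x ∀y ∀z (Rxy ∧ Rxz → ∃w (Ryw ∧ Rzw)).

convergence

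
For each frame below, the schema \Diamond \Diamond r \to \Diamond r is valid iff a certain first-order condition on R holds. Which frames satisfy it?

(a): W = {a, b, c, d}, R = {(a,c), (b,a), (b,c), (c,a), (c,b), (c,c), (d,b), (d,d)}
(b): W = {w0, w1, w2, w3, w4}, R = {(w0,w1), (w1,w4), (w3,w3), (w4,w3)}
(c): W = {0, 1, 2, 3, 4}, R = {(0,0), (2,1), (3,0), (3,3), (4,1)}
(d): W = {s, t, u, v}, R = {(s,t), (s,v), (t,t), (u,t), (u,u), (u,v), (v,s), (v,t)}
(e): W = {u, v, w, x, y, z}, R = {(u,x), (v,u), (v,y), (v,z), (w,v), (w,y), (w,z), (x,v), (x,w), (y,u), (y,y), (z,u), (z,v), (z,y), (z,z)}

The schema corresponds to transitivity: \forall x \forall y \forall z (Rxy \wedge Ryz \to Rxz).
(a): fails — Rbc and Rcb but not Rbb.
(b): fails — Rw0w1 and Rw1w4 but not Rw0w4.
(c): condition met.
(d): fails — Ruv and Rvs but not Rus.
(e): fails — Rxw and Rwy but not Rxy.
Valid on: (c).

(c)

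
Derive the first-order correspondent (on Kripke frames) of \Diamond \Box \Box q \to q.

\forall x \forall y (xRy \to \exists w (y R^2 w \wedge x = w))

This is a Sahlqvist (Geach-type) schema ◇^1□^2q → □^0◇^0q.
First-order correspondent: \forall x \forall y (xRy \to \exists w (y R^2 w \wedge x = w)).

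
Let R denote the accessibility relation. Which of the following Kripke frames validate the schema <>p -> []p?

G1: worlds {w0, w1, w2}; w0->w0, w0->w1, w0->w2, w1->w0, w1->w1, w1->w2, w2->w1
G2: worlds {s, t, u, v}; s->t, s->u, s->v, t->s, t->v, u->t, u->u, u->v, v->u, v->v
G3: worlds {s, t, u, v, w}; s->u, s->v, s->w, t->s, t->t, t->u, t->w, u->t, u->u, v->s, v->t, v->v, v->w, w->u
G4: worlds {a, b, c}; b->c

G4

The schema corresponds to partial functionality: forall x forall y forall z (Rxy & Rxz -> y = z).
G1: fails — w0 sees both w0 and w1.
G2: fails — s sees both t and u.
G3: fails — s sees both u and v.
G4: condition met.
Valid on: G4.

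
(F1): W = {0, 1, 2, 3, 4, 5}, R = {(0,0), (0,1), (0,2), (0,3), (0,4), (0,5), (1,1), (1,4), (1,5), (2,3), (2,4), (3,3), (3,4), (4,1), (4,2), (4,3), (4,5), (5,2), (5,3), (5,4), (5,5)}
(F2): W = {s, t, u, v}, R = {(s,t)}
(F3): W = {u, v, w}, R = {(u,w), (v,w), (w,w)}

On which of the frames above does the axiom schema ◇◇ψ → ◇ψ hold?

(F2), (F3)

The schema corresponds to transitivity: ∀x ∀y ∀z (Rxy ∧ Ryz → Rxz).
(F1): fails — R34 and R42 but not R32.
(F2): ✓.
(F3): ✓.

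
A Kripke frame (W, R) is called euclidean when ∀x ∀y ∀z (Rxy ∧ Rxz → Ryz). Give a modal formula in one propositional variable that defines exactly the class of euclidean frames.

This is the Euclidean property; the standard corresponding axiom is 5: ◇ψ → □◇ψ.

◇ψ → □◇ψ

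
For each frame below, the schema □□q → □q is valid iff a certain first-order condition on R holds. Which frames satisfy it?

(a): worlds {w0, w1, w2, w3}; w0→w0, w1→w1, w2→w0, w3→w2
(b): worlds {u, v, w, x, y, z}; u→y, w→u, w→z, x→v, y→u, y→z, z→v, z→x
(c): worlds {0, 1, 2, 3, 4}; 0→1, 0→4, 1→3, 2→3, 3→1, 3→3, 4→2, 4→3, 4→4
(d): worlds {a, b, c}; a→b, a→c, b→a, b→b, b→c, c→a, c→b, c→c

The schema corresponds to density: ∀x ∀y (Rxy → ∃z (Rxz ∧ Rzy)).
(a): fails — Rw3w2 but no z with Rw3z and Rzw2.
(b): fails — Rwu but no t with Rwt and Rtu.
(c): fails — R01 but no z with R0z and Rz1.
(d): ✓.

(d)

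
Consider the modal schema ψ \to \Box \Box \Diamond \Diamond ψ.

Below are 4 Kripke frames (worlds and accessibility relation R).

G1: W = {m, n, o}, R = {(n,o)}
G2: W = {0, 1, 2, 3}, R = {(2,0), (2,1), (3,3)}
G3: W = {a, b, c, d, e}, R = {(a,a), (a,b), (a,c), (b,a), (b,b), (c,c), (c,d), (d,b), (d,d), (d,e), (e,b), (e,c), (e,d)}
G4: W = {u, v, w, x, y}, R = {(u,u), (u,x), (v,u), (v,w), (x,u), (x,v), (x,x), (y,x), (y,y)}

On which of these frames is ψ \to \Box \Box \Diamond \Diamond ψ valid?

Frame correspondent (Sahlqvist): \forall x \forall z (x R^2 z \to \exists w (x = w \wedge z R^2 w)) — i.e. a generalized confluence (Geach) condition.
G1: ✓.
G2: ✓.
G3: fails — aR²c but no w with a=w and cR²w.
G4: fails — xR²w but no t with x=t and wR²t.
Valid on: G1, G2.

G1, G2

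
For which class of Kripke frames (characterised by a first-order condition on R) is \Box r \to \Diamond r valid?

Seriality

Suppose □r→◇r is valid. At any x set V(r)=W. Then □r at x, so ◇r at x, so x has a successor.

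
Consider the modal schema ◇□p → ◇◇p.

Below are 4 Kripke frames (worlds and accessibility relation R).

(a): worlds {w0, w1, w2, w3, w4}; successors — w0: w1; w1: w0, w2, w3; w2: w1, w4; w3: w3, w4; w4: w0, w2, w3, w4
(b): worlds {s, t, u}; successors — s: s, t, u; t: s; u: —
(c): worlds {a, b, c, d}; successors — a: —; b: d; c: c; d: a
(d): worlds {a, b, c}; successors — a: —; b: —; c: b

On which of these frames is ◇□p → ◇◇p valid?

(a)

The schema corresponds to a generalized confluence (Geach) condition: ∀x ∀y (xRy → ∃w (yRw ∧ xR²w)).
(a): satisfies the condition.
(b): fails — sRu but no w with uRw and sR²w.
(c): fails — dRa but no w with aRw and dR²w.
(d): fails — cRb but no w with bRw and cR²w.
Valid on: (a).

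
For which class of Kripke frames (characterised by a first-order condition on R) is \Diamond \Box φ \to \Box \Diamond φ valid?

Suppose ◇□φ→□◇φ is valid. Take Rxy, Rxz and set V(φ)={w : Ryw}. Then □φ at y so ◇□φ at x, so □◇φ at x, so ◇φ at z, giving w with Rzw and Ryw.
The converse is a direct semantic check.
Frame condition: \forall x \forall y \forall z (Rxy \wedge Rxz \to \exists w (Ryw \wedge Rzw)).

Convergence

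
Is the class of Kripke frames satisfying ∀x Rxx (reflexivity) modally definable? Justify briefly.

Yes: it is reflexivity, defined by the T schema □r → r.

Yes, by □r → r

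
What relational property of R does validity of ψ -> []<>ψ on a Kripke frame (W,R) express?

Suppose ψ→□◇ψ is valid. Take Rxy and set V(ψ)={x}. Then ψ at x, so □◇ψ at x, so ◇ψ at y, so some z with Ryz has ψ; z=x, i.e. Ryx.

symmetry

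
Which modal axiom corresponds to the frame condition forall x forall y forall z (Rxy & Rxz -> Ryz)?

◇ψ → □◇ψ

This is the Euclidean property; the standard corresponding axiom is 5: ◇ψ → □◇ψ.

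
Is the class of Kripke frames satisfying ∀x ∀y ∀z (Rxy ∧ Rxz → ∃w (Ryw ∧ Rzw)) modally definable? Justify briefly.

The condition is convergence. A defining modal formula is ◇□q → □◇q.
Suppose ◇□q→□◇q is valid. Take Rxy, Rxz and set V(q)={w : Ryw}. Then □q at y so ◇□q at x, so □◇q at x, so ◇q at z, giving w with Rzw and Ryw.

Definable; ◇□q → □◇q defines it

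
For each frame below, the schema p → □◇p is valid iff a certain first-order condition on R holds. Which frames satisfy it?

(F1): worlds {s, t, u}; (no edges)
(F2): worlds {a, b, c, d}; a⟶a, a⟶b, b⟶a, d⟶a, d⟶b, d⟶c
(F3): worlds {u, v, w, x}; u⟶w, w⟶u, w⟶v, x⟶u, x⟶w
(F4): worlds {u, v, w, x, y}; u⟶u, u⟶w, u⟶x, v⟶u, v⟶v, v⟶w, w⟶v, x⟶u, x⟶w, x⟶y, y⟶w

(F1)

Frame correspondent (Sahlqvist): ∀x ∀y (Rxy → Ryx) — i.e. symmetry.
(F1): holds.
(F2): fails — Rdc but not Rcd.
(F3): fails — Rxw but not Rwx.
(F4): fails — Rxw but not Rwx.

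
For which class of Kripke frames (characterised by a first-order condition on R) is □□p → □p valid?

This is the C4 axiom.
Its frame correspondent is density — ∀x ∀y (Rxy → ∃z (Rxz ∧ Rzy)).

density: ∀x ∀y (Rxy → ∃z (Rxz ∧ Rzy))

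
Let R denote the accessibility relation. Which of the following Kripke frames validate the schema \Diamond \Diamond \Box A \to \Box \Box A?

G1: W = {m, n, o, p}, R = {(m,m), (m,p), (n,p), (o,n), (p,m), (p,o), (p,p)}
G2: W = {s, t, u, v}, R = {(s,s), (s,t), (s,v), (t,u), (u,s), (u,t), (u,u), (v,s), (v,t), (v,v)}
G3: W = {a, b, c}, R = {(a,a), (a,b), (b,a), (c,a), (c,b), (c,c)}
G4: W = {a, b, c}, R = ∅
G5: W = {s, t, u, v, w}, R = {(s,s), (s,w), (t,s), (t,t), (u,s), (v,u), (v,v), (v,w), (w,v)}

Frame correspondent (Sahlqvist): \forall x \forall y \forall z ((x R^2 y \wedge x R^2 z) \to \exists w (yRw \wedge z = w)) — i.e. a generalized confluence (Geach) condition.
G1: fails — mR²m, mR²o but no w with mRw and o=w.
G2: fails — sR²s, sR²u but no w with sRw and u=w.
G3: fails — aR²b, aR²b but no w with bRw and b=w.
G4: ✓.
G5: fails — sR²s, sR²v but no w* with sRw* and v=w*.
Valid on: G4.

G4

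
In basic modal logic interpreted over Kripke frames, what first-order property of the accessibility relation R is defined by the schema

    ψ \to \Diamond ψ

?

Equivalently (dual form): □ψ → ψ.
Suppose □ψ→ψ is valid. At any x set V(ψ)={w : Rxw}. Then □ψ holds at x, so ψ holds at x, i.e. Rxx.

reflexivity: \forall x Rxx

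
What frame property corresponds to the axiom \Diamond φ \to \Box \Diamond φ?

Suppose ◇φ→□◇φ is valid. Take Rxy, Rxz and set V(φ)={y}. Then ◇φ at x, so □◇φ at x, so ◇φ at z, so some w with Rzw has φ; w=y, i.e. Rzy. By symmetry of the argument, Ryz.
The converse is a direct semantic check.
So the correspondent is the Euclidean property.

the Euclidean property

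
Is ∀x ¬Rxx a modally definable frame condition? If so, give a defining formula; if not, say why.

Not definable by any modal formula

Modal frame validity is preserved under surjective bounded morphisms.
The 4-cycle (worlds w0,w1,w2,w3 with w0→w1→w2→w3→w0) is irreflexive, and the map sending every world to a single reflexive point • is a surjective bounded morphism (forth: every edge maps to (•,•); back: every world has a successor). So any modal formula valid on the 4-cycle is also valid on the reflexive point, which is not irreflexive.
Hence irreflexivity is not modally definable.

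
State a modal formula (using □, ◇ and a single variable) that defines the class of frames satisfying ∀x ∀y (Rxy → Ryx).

ψ → □◇ψ

A defining formula is ψ → □◇ψ (the B axiom).
Suppose ψ→□◇ψ is valid. Take Rxy and set V(ψ)={x}. Then ψ at x, so □◇ψ at x, so ◇ψ at y, so some z with Ryz has ψ; z=x, i.e. Ryx.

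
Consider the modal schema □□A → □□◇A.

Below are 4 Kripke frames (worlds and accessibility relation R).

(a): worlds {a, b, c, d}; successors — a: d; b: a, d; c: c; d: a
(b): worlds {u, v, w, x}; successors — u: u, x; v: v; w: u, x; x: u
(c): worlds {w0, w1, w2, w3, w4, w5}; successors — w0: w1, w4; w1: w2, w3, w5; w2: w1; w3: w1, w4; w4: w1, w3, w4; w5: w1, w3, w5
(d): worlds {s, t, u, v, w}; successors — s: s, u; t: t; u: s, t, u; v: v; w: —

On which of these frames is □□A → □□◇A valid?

The schema corresponds to a generalized confluence (Geach) condition: ∀x ∀z (xR²z → ∃w (xR²w ∧ zRw)).
(a): fails — aR²a but no w with aR²w and aRw.
(b): holds.
(c): fails — w2R²w2 but no w with w2R²w and w2Rw.
(d): holds.
Valid on: (b), (d).

(b), (d)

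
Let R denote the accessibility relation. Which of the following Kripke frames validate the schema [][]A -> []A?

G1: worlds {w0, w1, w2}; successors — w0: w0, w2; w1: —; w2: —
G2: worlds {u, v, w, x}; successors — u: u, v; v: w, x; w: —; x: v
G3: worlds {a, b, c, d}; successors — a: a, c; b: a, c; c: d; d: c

G1

This is the axiom for density; its first-order frame correspondent is forall x forall y (Rxy -> exists z (Rxz & Rzy)).
G1: condition met.
G2: fails — Rvw but no z with Rvz and Rzw.
G3: fails — Rcd but no z with Rcz and Rzd.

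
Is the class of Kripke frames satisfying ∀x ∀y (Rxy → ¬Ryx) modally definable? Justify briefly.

Not definable by any modal formula

Modal frame validity is preserved under surjective bounded morphisms.
The 4-cycle (worlds s,t,u,v with s→t→u→v→s) is asymmetric. Mapping every world to a single reflexive point • is a surjective bounded morphism, and the reflexive point is not asymmetric (R•• but asymmetry requires ¬R••).
So no modal formula (or set of formulas) defines exactly the asymmetric frames.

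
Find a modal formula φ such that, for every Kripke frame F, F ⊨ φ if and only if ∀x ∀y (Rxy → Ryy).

This is shift-reflexivity; the standard corresponding axiom is T□: □(□q → q).
Suppose □(□q→q) is valid. Take Rxy and set V(q)={w : Ryw}. Then at y, □q holds; since □(□q→q) at x, □q→q at y, so q at y, i.e. Ryy.

□(□q → q)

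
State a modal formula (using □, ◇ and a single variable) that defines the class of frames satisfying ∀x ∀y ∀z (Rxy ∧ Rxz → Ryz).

◇ψ → □◇ψ

A defining formula is ◇ψ → □◇ψ (the 5 axiom).
Suppose ◇ψ→□◇ψ is valid. Take Rxy, Rxz and set V(ψ)={y}. Then ◇ψ at x, so □◇ψ at x, so ◇ψ at z, so some w with Rzw has ψ; w=y, i.e. Rzy. By symmetry of the argument, Ryz.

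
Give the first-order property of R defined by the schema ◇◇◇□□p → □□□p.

∀x ∀y ∀z ((xR³y ∧ xR³z) → ∃w (yR²w ∧ z = w))

This is a Sahlqvist (Geach-type) schema ◇^3□^2p → □^3◇^0p.
Minimal-valuation argument: fix x; take any y with xR^3y and any z with xR^3z. Set V(p) to the set of worlds R-reachable from y in exactly 2 steps. Then □^2p holds at y, so the antecedent holds at x; validity forces ◇^0p at z, giving a w with zR^0w and yR^2w.
First-order correspondent: ∀x ∀y ∀z ((xR³y ∧ xR³z) → ∃w (yR²w ∧ z = w)).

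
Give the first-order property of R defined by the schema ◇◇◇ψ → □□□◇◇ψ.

∀x ∀y ∀z ((xR³y ∧ xR³z) → ∃w (y = w ∧ zR²w))

This is a Sahlqvist (Geach-type) schema ◇^3□^0ψ → □^3◇^2ψ.
Minimal-valuation argument: fix x; take any y with xR^3y and any z with xR^3z. Set V(ψ) to the set of worlds R-reachable from y in exactly 0 steps. Then □^0ψ holds at y, so the antecedent holds at x; validity forces ◇^2ψ at z, giving a w with zR^2w and yR^0w.
First-order correspondent: ∀x ∀y ∀z ((xR³y ∧ xR³z) → ∃w (y = w ∧ zR²w)).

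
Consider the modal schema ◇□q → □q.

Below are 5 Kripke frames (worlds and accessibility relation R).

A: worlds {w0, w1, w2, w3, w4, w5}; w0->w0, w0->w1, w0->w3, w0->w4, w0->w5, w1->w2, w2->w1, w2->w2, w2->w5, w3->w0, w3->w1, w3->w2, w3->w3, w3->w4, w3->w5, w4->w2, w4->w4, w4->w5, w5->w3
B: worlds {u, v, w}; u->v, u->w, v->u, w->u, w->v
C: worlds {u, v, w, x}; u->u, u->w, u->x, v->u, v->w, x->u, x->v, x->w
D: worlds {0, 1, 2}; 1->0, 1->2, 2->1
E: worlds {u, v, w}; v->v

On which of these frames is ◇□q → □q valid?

Frame correspondent (Sahlqvist): ∀x ∀y ∀z (Rxy ∧ Rxz → Ryz) — i.e. the Euclidean property.
A: fails — Rw0w1 and Rw0w1 but not Rw1w1.
B: fails — Ruv and Ruv but not Rvv.
C: fails — Ruw and Ruw but not Rww.
D: fails — R12 and R12 but not R22.
E: condition met.

E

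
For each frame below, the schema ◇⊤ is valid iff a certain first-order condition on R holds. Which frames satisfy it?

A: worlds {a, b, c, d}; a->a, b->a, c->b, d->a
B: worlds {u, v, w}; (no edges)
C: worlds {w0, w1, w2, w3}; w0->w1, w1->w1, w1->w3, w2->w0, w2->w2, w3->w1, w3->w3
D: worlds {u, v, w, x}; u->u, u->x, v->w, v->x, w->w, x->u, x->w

The schema corresponds to seriality: ∀x ∃y Rxy.
A: condition met.
B: fails — world u has no successor.
C: condition met.
D: condition met.

A, C, D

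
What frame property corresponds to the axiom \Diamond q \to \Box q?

Suppose ◇q→□q is valid. Take Rxy, Rxz and set V(q)={y}. Then ◇q at x, so □q at x, so q at z, i.e. z=y.

partial functionality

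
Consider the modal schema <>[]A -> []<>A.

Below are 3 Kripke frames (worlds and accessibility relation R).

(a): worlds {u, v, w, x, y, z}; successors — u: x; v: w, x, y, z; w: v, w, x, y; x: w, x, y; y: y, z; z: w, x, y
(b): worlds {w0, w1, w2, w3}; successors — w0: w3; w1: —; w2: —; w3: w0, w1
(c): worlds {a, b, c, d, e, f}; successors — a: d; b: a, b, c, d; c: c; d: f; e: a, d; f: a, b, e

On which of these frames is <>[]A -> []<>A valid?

(a)

This is the axiom for convergence; its first-order frame correspondent is forall x forall y forall z (Rxy & Rxz -> exists w (Ryw & Rzw)).
(a): satisfies the condition.
(b): fails — Rw3w1 and Rw3w1 but w1 and w1 have no common successor.
(c): fails — Rbc and Rba but c and a have no common successor.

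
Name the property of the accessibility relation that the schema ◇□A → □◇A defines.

convergence

Suppose ◇□A→□◇A is valid. Take Rxy, Rxz and set V(A)={w : Ryw}. Then □A at y so ◇□A at x, so □◇A at x, so ◇A at z, giving w with Rzw and Ryw.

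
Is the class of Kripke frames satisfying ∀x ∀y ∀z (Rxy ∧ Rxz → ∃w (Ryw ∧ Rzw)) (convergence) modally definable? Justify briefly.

The condition is convergence. A defining modal formula is ◇□r → □◇r.
Suppose ◇□r→□◇r is valid. Take Rxy, Rxz and set V(r)={w : Ryw}. Then □r at y so ◇□r at x, so □◇r at x, so ◇r at z, giving w with Rzw and Ryw.

Yes, by ◇□r → □◇r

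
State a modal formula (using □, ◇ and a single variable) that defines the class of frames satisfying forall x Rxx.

A defining formula is □q → q (the T axiom).

□q → q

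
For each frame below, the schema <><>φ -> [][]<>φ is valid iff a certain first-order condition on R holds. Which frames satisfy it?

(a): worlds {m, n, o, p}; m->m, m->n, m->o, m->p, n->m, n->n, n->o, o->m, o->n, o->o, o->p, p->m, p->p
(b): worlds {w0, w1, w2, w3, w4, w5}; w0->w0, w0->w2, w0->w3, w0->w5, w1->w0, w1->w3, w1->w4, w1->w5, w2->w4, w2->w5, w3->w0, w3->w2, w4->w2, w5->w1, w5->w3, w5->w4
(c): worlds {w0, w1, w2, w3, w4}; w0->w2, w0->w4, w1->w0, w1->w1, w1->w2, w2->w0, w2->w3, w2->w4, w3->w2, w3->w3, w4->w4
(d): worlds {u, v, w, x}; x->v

(d)

Frame correspondent (Sahlqvist): forall x forall y forall z ((x R^2 y & x R^2 z) -> exists w (y = w & zRw)) — i.e. a generalized confluence (Geach) condition.
(a): fails — mR²n, mR²p but no w with n=w and pRw.
(b): fails — w0R²w0, w0R²w2 but no w with w0=w and w2Rw.
(c): fails — w0R²w0, w0R²w0 but no w with w0=w and w0Rw.
(d): satisfies the condition.
Valid on: (d).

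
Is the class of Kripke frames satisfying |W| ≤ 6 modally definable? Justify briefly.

Not modally definable

If a class were modally definable it would be closed under disjoint unions (Goldblatt–Thomason).
Any modal formula valid on each of 7 disjoint one-world frames is valid on their disjoint union (validity is preserved under disjoint unions). Each one-world frame has |W|=1≤6, but the union has |W|=7.
So the class is not modally definable.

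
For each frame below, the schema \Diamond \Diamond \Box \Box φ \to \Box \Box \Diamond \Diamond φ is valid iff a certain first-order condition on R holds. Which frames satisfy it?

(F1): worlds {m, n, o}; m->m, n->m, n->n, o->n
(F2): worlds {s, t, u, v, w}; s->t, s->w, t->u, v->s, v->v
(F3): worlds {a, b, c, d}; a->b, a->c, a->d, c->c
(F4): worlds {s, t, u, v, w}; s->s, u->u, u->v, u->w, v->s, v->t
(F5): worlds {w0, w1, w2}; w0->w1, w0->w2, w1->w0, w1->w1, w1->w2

This is the axiom for a generalized confluence (Geach) condition; its first-order frame correspondent is \forall x \forall y \forall z ((x R^2 y \wedge x R^2 z) \to \exists w (y R^2 w \wedge z R^2 w)).
(F1): satisfies the condition.
(F2): fails — sR²u, sR²u but no w* with uR²w* and uR²w*.
(F3): satisfies the condition.
(F4): fails — uR²s, uR²t but no w* with sR²w* and tR²w*.
(F5): fails — w0R²w0, w0R²w2 but no w with w0R²w and w2R²w.

(F1), (F3)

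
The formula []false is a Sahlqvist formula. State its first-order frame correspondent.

This schema is the Ver axiom.
It corresponds to emptiness of R: forall x forall y ~Rxy.

emptiness of R: forall x forall y ~Rxy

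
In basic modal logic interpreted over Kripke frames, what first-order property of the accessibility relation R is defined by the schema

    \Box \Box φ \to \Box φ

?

This is the C4 axiom.
Its frame correspondent is density — \forall x \forall y (Rxy \to \exists z (Rxz \wedge Rzy)).

Density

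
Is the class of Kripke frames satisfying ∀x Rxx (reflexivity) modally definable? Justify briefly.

This is a Sahlqvist condition; the T axiom □q → q defines it.
Suppose □q→q is valid. At any x set V(q)={w : Rxw}. Then □q holds at x, so q holds at x, i.e. Rxx.

Yes — defined by □q → q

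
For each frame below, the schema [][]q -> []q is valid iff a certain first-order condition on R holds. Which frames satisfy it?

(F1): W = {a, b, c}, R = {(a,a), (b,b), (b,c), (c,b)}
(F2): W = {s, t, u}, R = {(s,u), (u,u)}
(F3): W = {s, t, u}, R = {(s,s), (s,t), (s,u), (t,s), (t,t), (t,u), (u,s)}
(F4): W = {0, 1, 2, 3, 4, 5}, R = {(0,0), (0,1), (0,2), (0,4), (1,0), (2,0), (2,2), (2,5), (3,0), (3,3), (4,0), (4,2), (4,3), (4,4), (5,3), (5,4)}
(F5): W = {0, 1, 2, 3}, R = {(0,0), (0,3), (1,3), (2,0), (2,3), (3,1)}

This is the axiom for density; its first-order frame correspondent is forall x forall y (Rxy -> exists z (Rxz & Rzy)).
(F1): holds.
(F2): holds.
(F3): holds.
(F4): holds.
(F5): fails — R31 but no z with R3z and Rz1.

(F1), (F2), (F3), (F4)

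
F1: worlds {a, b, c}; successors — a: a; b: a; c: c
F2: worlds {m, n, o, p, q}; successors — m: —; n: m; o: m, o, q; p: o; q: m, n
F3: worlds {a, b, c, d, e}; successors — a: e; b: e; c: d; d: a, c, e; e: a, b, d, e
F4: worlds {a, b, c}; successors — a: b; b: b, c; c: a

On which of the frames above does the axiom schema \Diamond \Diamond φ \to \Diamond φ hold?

The schema corresponds to a generalized confluence (Geach) condition: \forall x \forall y (x R^2 y \to \exists w (y = w \wedge xRw)).
F1: ✓.
F2: fails — oR²n but no w with n=w and oRw.
F3: fails — aR²a but no w with a=w and aRw.
F4: fails — aR²c but no w with c=w and aRw.

F1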